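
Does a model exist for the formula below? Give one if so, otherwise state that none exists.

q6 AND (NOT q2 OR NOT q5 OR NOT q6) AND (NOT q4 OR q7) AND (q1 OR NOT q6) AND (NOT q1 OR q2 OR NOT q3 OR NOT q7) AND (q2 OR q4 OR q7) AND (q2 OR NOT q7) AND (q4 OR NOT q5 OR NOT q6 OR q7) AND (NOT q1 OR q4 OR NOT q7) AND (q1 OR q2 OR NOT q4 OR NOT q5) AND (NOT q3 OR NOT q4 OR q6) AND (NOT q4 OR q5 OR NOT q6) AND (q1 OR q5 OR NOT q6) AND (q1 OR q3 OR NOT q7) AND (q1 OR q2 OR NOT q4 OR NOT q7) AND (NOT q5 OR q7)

Unit clause (q6) forces q6 = True.
In (q1 OR NOT q6) only q1 is left, so q1 = True.
Try q2 = False:
  (q2 OR NOT q7) forces q7 = False.
  (NOT q4 OR q7) forces q4 = False.
  clause (q2 OR q4 OR q7) is falsified — backtrack.
So q2 = True.
  then (NOT q2 OR NOT q5 OR NOT q6) forces q5 = False.
  then (NOT q4 OR q5 OR NOT q6) forces q4 = False.
  then (NOT q1 OR q4 OR NOT q7) forces q7 = False.
Set q3 = False.
All clauses satisfied.

q1 = True, q2 = True, q3 = False, q4 = False, q5 = False, q6 = True, q7 = False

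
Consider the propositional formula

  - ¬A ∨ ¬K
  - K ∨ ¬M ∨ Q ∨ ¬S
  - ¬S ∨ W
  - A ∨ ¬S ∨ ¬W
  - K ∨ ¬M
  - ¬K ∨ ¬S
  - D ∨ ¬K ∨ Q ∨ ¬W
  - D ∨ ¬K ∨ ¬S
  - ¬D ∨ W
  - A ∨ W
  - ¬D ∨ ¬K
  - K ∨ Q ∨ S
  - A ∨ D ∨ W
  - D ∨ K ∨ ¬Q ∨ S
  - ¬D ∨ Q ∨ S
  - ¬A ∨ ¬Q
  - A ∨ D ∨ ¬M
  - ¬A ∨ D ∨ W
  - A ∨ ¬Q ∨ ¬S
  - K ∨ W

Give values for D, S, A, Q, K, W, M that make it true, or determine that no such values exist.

Set D = False.
Set S = True.
  then (¬S ∨ W) forces W = True.
  then (A ∨ ¬S ∨ ¬W) forces A = True.
  then (¬K ∨ ¬S) forces K = False.
  then (¬A ∨ ¬Q) forces Q = False.
  then (K ∨ ¬M ∨ Q ∨ ¬S) forces M = False.
All clauses satisfied.

D=F, S=T, A=T, Q=F, K=F, W=T, M=F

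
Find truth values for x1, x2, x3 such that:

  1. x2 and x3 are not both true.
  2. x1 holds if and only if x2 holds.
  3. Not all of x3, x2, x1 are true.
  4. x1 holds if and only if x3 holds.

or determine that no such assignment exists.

x1 = False, x2 = False, x3 = False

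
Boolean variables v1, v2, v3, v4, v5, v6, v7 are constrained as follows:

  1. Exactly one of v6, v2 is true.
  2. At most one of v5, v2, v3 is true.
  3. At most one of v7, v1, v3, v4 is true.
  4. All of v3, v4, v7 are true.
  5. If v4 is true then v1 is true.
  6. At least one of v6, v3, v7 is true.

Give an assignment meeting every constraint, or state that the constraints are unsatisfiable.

Case v4 = True:
  (3) with v4=T forces v7 = False.
  Constraint (4) is violated (v7=F) — contradiction.
Case v4 = False:
  Constraint (4) is violated (v4=F) — contradiction.
Both cases fail — unsatisfiable.

Unsatisfiable — no assignment works.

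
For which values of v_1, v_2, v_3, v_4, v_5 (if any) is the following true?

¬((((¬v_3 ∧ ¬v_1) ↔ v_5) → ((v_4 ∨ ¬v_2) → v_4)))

v_1 = True, v_2 = False, v_3 = False, v_4 = False, v_5 = False

  ¬((((¬v_3 ∧ ¬v_1) ↔ v_5) → ((v_4 ∨ ¬v_2) → v_4))) = True
    ((¬v_3 ∧ ¬v_1) ↔ v_5) → ((v_4 ∨ ¬v_2) → v_4) = False
      (¬v_3 ∧ ¬v_1) ↔ v_5 = True
        ¬v_3 ∧ ¬v_1 = False
          ¬v_3 = True
          ¬v_1 = False
      (v_4 ∨ ¬v_2) → v_4 = False
        v_4 ∨ ¬v_2 = True
          ¬v_2 = True
The formula evaluates to True.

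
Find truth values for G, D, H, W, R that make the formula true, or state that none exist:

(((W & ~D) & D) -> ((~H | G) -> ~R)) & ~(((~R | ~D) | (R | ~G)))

Unsatisfiable

The conjunct ~(((~R | ~D) | (R | ~G))) is unsatisfiable on its own:
  G=F, D=F, R=F: evaluates to False.
  G=F, D=F, R=T: evaluates to False.
  G=F, D=T, R=F: evaluates to False.
  G=F, D=T, R=T: evaluates to False.
  G=T, D=F, R=F: evaluates to False.
  G=T, D=F, R=T: evaluates to False.
  G=T, D=T, R=F: evaluates to False.
  G=T, D=T, R=T: evaluates to False.
So the whole conjunction is unsatisfiable.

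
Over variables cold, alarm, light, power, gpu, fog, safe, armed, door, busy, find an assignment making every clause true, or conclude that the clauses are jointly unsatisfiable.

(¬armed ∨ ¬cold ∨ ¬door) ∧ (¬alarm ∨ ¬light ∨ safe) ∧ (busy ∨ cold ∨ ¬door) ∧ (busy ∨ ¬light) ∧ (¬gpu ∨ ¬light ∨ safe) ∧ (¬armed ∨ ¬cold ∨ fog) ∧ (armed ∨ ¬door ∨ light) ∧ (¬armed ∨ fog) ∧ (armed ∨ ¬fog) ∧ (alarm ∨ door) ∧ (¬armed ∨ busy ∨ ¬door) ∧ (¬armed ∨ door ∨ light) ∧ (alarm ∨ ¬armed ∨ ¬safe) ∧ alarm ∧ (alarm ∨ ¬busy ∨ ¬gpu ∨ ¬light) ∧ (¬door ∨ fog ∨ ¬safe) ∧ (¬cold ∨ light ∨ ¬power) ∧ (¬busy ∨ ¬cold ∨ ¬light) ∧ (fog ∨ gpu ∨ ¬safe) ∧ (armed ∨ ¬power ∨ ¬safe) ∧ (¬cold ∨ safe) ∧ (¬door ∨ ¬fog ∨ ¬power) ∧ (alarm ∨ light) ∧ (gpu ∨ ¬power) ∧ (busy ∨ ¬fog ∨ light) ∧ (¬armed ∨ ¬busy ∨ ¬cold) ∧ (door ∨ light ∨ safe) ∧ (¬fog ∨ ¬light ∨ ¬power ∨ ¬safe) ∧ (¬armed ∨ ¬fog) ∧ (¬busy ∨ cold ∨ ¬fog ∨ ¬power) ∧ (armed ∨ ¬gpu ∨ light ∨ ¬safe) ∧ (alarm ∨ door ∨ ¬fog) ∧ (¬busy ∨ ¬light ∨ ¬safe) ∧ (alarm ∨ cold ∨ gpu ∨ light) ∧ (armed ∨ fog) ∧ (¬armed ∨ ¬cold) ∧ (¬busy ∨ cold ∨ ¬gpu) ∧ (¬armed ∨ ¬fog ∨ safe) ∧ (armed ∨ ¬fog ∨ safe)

Case fog = True:
  (armed ∨ ¬fog) forces armed = True.
  Clause (¬armed ∨ ¬fog) is falsified — contradiction.
Case fog = False:
  (¬armed ∨ fog) forces armed = False.
  Clause (armed ∨ fog) is falsified — contradiction.
Both cases fail, so the formula is unsatisfiable.

The formula is unsatisfiable.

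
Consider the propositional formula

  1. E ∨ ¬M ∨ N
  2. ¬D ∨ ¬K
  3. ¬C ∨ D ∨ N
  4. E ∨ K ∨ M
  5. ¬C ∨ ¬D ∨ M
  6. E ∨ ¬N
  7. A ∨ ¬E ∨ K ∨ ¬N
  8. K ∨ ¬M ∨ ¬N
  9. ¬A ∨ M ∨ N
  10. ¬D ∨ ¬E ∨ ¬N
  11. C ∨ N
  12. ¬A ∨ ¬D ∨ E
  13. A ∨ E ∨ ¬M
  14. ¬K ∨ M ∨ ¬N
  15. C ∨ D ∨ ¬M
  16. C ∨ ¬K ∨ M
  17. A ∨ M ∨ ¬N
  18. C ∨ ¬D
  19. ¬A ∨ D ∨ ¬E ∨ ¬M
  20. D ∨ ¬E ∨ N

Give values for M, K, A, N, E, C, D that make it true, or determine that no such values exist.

Set M = False.
Try K = True:
  (¬D ∨ ¬K) forces D = False.
  (¬K ∨ M ∨ ¬N) forces N = False.
  (¬C ∨ D ∨ N) forces C = False.
  clause (C ∨ N) is falsified — backtrack.
So K = False.
  then (E ∨ K ∨ M) forces E = True.
Set A = True.
  then (¬A ∨ M ∨ N) forces N = True.
  then (¬D ∨ ¬E ∨ ¬N) forces D = False.
Set C = False.
All clauses satisfied.

M = False, K = False, A = True, N = True, E = True, C = False, D = False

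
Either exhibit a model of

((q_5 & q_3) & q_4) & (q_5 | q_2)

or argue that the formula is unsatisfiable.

q_2: True, q_3: True, q_4: True, q_5: True

  (q_5 & q_3) & q_4 = True
    q_5 & q_3 = True
  q_5 | q_2 = True
Both conjuncts True, so the formula holds.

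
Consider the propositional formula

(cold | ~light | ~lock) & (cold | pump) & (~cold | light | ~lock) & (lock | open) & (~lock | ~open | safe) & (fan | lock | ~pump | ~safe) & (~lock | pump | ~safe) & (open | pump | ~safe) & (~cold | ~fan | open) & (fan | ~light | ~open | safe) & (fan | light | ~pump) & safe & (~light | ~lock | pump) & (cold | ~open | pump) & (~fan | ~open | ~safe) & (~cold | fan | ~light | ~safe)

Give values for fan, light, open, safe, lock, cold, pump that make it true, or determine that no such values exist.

fan=T, light=F, open=F, safe=T, lock=T, cold=F, pump=T

Unit clause (safe) forces safe = True.
Set fan = True.
  then (~fan | ~open | ~safe) forces open = False.
  then (lock | open) forces lock = True.
  then (~lock | pump | ~safe) forces pump = True.
  then (~cold | ~fan | open) forces cold = False.
  then (cold | ~light | ~lock) forces light = False.
All clauses satisfied.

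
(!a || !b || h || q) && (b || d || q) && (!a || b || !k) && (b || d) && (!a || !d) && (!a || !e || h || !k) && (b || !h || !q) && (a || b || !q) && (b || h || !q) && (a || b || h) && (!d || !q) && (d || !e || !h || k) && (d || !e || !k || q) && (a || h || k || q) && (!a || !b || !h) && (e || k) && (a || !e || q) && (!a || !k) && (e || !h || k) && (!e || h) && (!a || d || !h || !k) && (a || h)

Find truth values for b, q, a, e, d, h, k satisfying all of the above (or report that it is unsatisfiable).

b = True, q = False, a = False, e = False, d = True, h = True, k = True

Set b = True.
Set q = False.
Try a = True:
  (!a || !b || h || q) forces h = True.
  clause (!a || !b || !h) is falsified — backtrack.
So a = False.
  then (a || !e || q) forces e = False.
  then (a || h) forces h = True.
  then (e || k) forces k = True.
Set d = True.
All clauses satisfied.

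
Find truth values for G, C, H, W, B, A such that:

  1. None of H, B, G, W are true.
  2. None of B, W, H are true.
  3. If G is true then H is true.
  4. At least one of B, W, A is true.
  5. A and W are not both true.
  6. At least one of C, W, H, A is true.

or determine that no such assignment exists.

G = False, C = True, H = False, W = False, B = False, A = True

  (1) {H, B, G, W}: 0 true — none ✓
  (2) {B, W, H}: 0 true — none ✓
  (3) G=F ⇒ H: vacuous ✓
  (4) {B, W, A}: 1 true — at least one ✓
  (5) A=T, W=F — not both ✓
  (6) {C, W, H, A}: 2 true — at least one ✓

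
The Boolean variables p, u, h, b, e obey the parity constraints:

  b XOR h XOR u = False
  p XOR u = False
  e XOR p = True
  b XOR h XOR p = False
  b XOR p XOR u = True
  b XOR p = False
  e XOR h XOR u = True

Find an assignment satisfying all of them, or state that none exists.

p = True, u = True, h = False, b = True, e = False

b XOR h XOR u = T XOR F XOR T = False ✓
p XOR u = T XOR T = False ✓
e XOR p = F XOR T = True ✓
b XOR h XOR p = T XOR F XOR T = False ✓
b XOR p XOR u = T XOR T XOR T = True ✓
b XOR p = T XOR T = False ✓
e XOR h XOR u = F XOR F XOR T = True ✓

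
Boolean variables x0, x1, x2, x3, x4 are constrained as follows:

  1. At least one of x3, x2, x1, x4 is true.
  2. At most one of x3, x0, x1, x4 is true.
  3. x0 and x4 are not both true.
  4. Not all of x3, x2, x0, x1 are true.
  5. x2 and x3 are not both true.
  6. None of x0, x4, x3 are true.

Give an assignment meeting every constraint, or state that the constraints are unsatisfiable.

x0 = False; x1 = True; x2 = True; x3 = False; x4 = False

  (1) {x3, x2, x1, x4}: 2 true — at least one ✓
  (2) {x3, x0, x1, x4}: 1 true — at most one ✓
  (3) x0=F, x4=F — not both ✓
  (4) {x3, x2, x0, x1}: 2/4 true — not all ✓
  (5) x2=T, x3=F — not both ✓
  (6) {x0, x4, x3}: 0 true — none ✓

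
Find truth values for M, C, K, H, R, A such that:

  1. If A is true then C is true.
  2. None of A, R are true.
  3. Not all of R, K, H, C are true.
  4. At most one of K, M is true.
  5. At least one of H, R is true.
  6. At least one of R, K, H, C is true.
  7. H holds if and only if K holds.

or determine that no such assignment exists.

M = False, C = False, K = True, H = True, R = False, A = False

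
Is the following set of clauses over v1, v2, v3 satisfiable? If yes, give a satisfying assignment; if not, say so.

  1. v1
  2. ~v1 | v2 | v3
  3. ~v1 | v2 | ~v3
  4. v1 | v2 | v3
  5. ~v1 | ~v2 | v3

v1=T, v2=T, v3=T

Unit clause (v1) forces v1 = True.
Try v2 = False:
  (~v1 | v2 | v3) forces v3 = True.
  clause (~v1 | v2 | ~v3) is falsified — backtrack.
So v2 = True.
  then (~v1 | ~v2 | v3) forces v3 = True.
All clauses satisfied.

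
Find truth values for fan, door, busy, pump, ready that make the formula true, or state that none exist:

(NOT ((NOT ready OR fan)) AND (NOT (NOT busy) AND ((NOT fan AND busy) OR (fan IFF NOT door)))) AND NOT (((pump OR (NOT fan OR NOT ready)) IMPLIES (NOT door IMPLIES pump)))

fan=F, door=F, busy=T, pump=F, ready=T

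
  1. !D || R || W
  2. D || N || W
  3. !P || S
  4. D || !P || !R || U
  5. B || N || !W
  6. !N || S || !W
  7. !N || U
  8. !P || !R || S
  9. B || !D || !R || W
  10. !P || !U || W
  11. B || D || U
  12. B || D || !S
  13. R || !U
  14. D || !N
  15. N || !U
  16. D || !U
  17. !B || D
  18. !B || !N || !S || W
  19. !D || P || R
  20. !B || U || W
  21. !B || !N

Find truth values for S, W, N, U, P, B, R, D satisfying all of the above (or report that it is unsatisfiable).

Set S = True.
Set W = True.
Set N = True.
  then (!N || U) forces U = True.
  then (R || !U) forces R = True.
  then (D || !N) forces D = True.
  then (!B || !N) forces B = False.
Set P = True.
All clauses satisfied.

S = True; W = True; N = True; U = True; P = True; B = False; R = True; D = True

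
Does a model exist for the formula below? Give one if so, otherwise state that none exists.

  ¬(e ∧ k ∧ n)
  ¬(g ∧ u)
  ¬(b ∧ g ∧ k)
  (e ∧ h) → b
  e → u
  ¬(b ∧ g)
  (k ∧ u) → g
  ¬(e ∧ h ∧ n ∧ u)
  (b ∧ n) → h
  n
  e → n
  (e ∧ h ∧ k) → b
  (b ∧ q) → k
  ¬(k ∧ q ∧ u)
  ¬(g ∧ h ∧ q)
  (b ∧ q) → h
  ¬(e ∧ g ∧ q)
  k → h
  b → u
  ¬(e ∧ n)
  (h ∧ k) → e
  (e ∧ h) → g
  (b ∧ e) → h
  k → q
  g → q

h: True, b: False, e: False, k: False, q: True, g: False, u: False, n: True

Unit clause (n) forces n = True.
In (¬e ∨ ¬n) only ¬e is left, so e = False.
Set h = True.
  then (e ∨ ¬h ∨ ¬k) forces k = False.
Set b = False.
Set q = True.
  then (¬g ∨ ¬h ∨ ¬q) forces g = False.
Set u = False.
All clauses satisfied.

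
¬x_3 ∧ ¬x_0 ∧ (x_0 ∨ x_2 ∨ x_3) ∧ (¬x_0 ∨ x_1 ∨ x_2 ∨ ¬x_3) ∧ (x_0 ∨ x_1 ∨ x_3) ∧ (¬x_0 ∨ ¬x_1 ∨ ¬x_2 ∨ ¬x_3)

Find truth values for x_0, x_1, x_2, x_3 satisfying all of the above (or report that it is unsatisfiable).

x_0: False; x_1: True; x_2: True; x_3: False

Unit clause (¬x_3) forces x_3 = False.
Unit clause (¬x_0) forces x_0 = False.
In (x_0 ∨ x_2 ∨ x_3) only x_2 is left, so x_2 = True.
In (x_0 ∨ x_1 ∨ x_3) only x_1 is left, so x_1 = True.
Check each clause:
  (¬x_3): ¬x_3 holds.
  (¬x_0): ¬x_0 holds.
  (x_0 ∨ x_2 ∨ x_3): x_2 holds.
  (¬x_0 ∨ x_1 ∨ x_2 ∨ ¬x_3): ¬x_0 holds.
  (x_0 ∨ x_1 ∨ x_3): x_1 holds.
  (¬x_0 ∨ ¬x_1 ∨ ¬x_2 ∨ ¬x_3): ¬x_0 holds.
All clauses satisfied.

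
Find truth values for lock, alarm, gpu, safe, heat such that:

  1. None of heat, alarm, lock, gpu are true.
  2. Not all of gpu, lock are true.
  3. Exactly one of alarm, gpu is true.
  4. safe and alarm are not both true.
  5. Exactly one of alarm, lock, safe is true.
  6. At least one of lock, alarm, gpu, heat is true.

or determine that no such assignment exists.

Case gpu = True:
  Constraint (1) is violated (gpu=T) — contradiction.
Case gpu = False:
  (1) forces heat = False.
  (1) forces alarm = False.
  Constraint (3) is violated (alarm=F, gpu=F) — contradiction.
Both cases fail — unsatisfiable.

No satisfying assignment exists.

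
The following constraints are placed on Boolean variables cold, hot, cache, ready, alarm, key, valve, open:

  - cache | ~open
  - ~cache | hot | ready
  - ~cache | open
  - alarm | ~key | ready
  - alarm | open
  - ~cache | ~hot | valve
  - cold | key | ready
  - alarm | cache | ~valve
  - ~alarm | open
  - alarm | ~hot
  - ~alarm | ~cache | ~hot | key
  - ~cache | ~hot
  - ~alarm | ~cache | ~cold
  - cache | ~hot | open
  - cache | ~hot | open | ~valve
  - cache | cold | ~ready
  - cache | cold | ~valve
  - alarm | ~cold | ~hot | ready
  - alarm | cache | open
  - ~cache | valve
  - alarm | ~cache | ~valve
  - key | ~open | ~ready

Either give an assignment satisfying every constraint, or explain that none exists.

Set cold = False.
Try hot = True:
  (alarm | ~hot) forces alarm = True.
  (~alarm | open) forces open = True.
  (cache | ~open) forces cache = True.
  clause (~cache | ~hot) is falsified — backtrack.
So hot = False.
Set cache = True.
  then (~cache | hot | ready) forces ready = True.
  then (~cache | open) forces open = True.
  then (~cache | valve) forces valve = True.
  then (alarm | ~cache | ~valve) forces alarm = True.
  then (key | ~open | ~ready) forces key = True.
All clauses satisfied.

cold: False; hot: False; cache: True; ready: True; alarm: True; key: True; valve: True; open: True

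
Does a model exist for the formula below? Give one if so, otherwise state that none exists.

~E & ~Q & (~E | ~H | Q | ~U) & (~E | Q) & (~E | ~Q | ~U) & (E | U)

Unit clause (~E) forces E = False.
Unit clause (~Q) forces Q = False.
In (E | U) only U is left, so U = True.
Set H = True.
All clauses satisfied.

E = False; H = True; U = True; Q = False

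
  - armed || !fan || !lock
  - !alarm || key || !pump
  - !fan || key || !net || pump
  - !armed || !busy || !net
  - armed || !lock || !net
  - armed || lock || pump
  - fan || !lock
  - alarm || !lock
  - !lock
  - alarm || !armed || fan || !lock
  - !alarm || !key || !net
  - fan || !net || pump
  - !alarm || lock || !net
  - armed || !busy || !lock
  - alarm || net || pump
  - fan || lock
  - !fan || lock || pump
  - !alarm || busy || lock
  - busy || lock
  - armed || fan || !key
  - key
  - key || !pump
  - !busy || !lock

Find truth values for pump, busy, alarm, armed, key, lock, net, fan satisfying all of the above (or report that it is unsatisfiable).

pump: True, busy: True, alarm: False, armed: True, key: True, lock: False, net: False, fan: True

Unit clause (!lock) forces lock = False.
In (fan || lock) only fan is left, so fan = True.
In (!fan || lock || pump) only pump is left, so pump = True.
In (busy || lock) only busy is left, so busy = True.
Unit clause (key) forces key = True.
Set alarm = False.
Set armed = True.
  then (!armed || !busy || !net) forces net = False.
All clauses satisfied.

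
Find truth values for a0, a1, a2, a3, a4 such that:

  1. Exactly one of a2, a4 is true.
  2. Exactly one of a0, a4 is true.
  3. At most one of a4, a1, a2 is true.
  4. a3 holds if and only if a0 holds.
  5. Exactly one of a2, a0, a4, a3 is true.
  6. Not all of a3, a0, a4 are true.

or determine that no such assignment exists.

a0 = False; a1 = False; a2 = False; a3 = False; a4 = True

  (1) {a2, a4}: 1 true — exactly one ✓
  (2) {a0, a4}: 1 true — exactly one ✓
  (3) {a4, a1, a2}: 1 true — at most one ✓
  (4) a3=F, a0=F — same ✓
  (5) {a2, a0, a4, a3}: 1 true — exactly one ✓
  (6) {a3, a0, a4}: 1/3 true — not all ✓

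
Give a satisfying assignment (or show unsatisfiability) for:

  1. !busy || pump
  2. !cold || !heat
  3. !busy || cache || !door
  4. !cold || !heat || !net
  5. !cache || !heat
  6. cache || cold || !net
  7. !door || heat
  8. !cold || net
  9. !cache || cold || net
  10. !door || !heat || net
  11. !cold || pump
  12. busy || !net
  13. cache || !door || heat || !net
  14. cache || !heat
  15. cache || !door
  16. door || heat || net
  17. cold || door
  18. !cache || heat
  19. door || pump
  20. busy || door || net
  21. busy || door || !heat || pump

Set busy = True.
  then (!busy || pump) forces pump = True.
Try net = False:
  (!cold || net) forces cold = False.
  (!cache || cold || net) forces cache = False.
  (!busy || cache || !door) forces door = False.
  clause (cold || door) is falsified — backtrack.
So net = True.
Set cold = True.
  then (!cold || !heat) forces heat = False.
  then (!door || heat) forces door = False.
  then (!cache || heat) forces cache = False.
All clauses satisfied.

busy: True, net: True, cold: True, cache: False, door: False, pump: True, heat: False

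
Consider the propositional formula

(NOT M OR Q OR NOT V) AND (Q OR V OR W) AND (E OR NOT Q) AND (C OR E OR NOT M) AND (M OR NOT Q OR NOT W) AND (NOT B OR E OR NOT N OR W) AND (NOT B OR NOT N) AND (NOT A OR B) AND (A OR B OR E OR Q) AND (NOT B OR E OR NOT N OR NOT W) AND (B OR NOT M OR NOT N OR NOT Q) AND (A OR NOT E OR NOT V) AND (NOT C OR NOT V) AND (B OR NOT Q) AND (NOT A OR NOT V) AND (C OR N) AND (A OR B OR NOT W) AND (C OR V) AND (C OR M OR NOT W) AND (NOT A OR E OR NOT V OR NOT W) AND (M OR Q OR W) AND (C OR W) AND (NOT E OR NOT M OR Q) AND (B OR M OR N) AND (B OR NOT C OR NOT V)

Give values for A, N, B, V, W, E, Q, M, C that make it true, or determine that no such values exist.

Set A = False.
Set N = False.
  then (C OR N) forces C = True.
  then (NOT C OR NOT V) forces V = False.
Try B = False:
  (B OR NOT Q) forces Q = False.
  (Q OR V OR W) forces W = True.
  clause (A OR B OR NOT W) is falsified — backtrack.
So B = True.
Set W = False.
  then (Q OR V OR W) forces Q = True.
  then (E OR NOT Q) forces E = True.
Set M = True.
All clauses satisfied.

A = False, N = False, B = True, V = False, W = False, E = True, Q = True, M = True, C = True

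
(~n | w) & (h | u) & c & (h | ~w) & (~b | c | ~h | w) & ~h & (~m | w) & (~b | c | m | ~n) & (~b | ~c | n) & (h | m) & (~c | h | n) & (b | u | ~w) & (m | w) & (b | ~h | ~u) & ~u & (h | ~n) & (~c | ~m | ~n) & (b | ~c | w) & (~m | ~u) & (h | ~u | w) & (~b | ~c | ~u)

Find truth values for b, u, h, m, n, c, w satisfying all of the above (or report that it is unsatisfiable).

Unsatisfiable — no assignment works.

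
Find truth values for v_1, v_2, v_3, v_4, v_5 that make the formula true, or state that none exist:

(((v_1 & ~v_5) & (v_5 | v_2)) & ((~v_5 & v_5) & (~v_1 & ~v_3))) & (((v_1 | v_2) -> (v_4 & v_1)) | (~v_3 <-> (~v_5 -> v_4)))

Case v_1 = True: the conjunct ~v_1 is False.
Case v_1 = False: the conjunct v_1 is False.
Both cases fail — unsatisfiable.

Unsatisfiable — no assignment works.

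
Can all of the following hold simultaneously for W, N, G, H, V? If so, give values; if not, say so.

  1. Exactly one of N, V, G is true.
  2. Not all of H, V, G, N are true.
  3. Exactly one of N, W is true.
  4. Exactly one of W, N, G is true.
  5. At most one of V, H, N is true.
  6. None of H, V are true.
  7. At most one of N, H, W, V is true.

W = False, N = True, G = False, H = False, V = False

  (1) {N, V, G}: 1 true — exactly one ✓
  (2) {H, V, G, N}: 1/4 true — not all ✓
  (3) {N, W}: 1 true — exactly one ✓
  (4) {W, N, G}: 1 true — exactly one ✓
  (5) {V, H, N}: 1 true — at most one ✓
  (6) {H, V}: 0 true — none ✓
  (7) {N, H, W, V}: 1 true — at most one ✓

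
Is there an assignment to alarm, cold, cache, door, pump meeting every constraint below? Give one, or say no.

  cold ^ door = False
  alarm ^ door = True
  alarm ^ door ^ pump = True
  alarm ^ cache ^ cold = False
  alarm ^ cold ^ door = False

alarm = False, cold = True, cache = True, door = True, pump = False

cold ^ door = T ^ T = False ✓
alarm ^ door = F ^ T = True ✓
alarm ^ door ^ pump = F ^ T ^ F = True ✓
alarm ^ cache ^ cold = F ^ T ^ T = False ✓
alarm ^ cold ^ door = F ^ T ^ T = False ✓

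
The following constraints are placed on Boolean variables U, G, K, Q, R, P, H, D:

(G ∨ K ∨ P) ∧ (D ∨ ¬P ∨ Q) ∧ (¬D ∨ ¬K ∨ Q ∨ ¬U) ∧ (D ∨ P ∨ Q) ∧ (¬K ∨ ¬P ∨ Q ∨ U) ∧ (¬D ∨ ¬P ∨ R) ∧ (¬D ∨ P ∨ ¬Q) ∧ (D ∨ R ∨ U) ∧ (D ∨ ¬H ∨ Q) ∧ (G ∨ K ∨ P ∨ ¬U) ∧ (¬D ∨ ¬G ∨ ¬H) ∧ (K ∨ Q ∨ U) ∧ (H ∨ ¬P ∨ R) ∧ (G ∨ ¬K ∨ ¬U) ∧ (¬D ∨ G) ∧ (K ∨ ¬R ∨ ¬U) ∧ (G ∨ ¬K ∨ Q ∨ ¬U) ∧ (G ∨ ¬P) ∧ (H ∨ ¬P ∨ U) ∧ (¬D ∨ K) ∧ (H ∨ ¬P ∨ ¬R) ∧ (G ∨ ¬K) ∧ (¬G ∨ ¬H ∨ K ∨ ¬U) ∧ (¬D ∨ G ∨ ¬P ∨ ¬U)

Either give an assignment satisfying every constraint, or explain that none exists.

Set U = False.
Try G = False:
  (¬D ∨ G) forces D = False.
  (D ∨ R ∨ U) forces R = True.
  (G ∨ ¬P) forces P = False.
  (G ∨ K ∨ P) forces K = True.
  clause (G ∨ ¬K) is falsified — backtrack.
So G = True.
Set K = True.
Set Q = False.
  then (¬K ∨ ¬P ∨ Q ∨ U) forces P = False.
  then (D ∨ P ∨ Q) forces D = True.
  then (¬D ∨ ¬G ∨ ¬H) forces H = False.
Set R = True.
All clauses satisfied.

U = False; G = True; K = True; Q = False; R = True; P = False; H = False; D = True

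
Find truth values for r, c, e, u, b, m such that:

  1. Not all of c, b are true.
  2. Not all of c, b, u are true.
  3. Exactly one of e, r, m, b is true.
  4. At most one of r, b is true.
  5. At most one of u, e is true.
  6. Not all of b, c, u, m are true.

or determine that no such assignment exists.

r: True, c: False, e: False, u: True, b: False, m: False

  (1) {c, b}: 0/2 true — not all ✓
  (2) {c, b, u}: 1/3 true — not all ✓
  (3) {e, r, m, b}: 1 true — exactly one ✓
  (4) {r, b}: 1 true — at most one ✓
  (5) {u, e}: 1 true — at most one ✓
  (6) {b, c, u, m}: 1/4 true — not all ✓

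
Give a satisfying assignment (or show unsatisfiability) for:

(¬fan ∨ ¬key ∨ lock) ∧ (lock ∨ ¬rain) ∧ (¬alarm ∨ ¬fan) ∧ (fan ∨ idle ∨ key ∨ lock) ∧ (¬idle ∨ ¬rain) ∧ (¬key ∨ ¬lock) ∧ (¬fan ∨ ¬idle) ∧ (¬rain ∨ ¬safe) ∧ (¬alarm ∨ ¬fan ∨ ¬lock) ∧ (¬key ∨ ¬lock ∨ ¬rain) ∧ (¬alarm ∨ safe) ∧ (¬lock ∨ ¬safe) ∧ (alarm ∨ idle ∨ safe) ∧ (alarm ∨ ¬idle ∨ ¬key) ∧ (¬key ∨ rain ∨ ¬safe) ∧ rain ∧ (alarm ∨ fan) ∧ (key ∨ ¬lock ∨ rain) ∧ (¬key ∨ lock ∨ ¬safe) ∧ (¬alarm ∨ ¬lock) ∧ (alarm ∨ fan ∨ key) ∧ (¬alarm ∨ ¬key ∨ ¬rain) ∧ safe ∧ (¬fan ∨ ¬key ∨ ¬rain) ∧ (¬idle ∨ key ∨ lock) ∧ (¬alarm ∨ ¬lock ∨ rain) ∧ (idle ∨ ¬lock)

Case safe = True:
  (¬rain ∨ ¬safe) forces rain = False.
  Clause (rain) is falsified — contradiction.
Case safe = False:
  Clause (safe) is falsified — contradiction.
Both cases fail, so the formula is unsatisfiable.

No satisfying assignment exists.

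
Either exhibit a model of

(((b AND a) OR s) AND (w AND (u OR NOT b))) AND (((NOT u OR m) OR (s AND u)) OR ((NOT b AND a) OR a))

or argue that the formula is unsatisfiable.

m: False, u: True, s: True, w: True, a: True, b: False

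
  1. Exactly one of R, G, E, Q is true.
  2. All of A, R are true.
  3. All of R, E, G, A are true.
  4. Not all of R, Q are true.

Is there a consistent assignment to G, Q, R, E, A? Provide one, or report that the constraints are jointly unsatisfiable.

UNSATISFIABLE

Case G = True:
  (1) with G=T forces R = False.
  Constraint (2) is violated (R=F) — contradiction.
Case G = False:
  Constraint (3) is violated (G=F) — contradiction.
Both cases fail — unsatisfiable.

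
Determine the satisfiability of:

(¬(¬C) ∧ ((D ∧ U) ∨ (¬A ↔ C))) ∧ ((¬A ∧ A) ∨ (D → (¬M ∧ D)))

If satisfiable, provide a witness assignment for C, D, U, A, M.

C=T, D=F, U=T, A=F, M=T

  ¬(¬C) ∧ ((D ∧ U) ∨ (¬A ↔ C)) = True
    ¬(¬C) = True
      ¬C = False
    (D ∧ U) ∨ (¬A ↔ C) = True
      D ∧ U = False
      ¬A ↔ C = True
        ¬A = True
  (¬A ∧ A) ∨ (D → (¬M ∧ D)) = True
    ¬A ∧ A = False
      ¬A = True
    D → (¬M ∧ D) = True
      ¬M ∧ D = False
        ¬M = False
Both conjuncts True, so the formula holds.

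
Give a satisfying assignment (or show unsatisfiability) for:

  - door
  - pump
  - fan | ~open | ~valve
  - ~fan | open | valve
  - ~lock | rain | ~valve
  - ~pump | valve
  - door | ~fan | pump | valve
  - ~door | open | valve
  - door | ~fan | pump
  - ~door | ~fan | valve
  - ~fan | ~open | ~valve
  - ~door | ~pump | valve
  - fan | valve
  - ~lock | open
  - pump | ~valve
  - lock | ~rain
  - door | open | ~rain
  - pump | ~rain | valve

door = True, valve = True, lock = False, open = False, pump = True, fan = False, rain = False

Unit clause (door) forces door = True.
Unit clause (pump) forces pump = True.
In (~pump | valve) only valve is left, so valve = True.
Try lock = True:
  (~lock | rain | ~valve) forces rain = True.
  (~lock | open) forces open = True.
  (fan | ~open | ~valve) forces fan = True.
  clause (~fan | ~open | ~valve) is falsified — backtrack.
So lock = False.
  then (lock | ~rain) forces rain = False.
Set open = False.
Set fan = False.
All clauses satisfied.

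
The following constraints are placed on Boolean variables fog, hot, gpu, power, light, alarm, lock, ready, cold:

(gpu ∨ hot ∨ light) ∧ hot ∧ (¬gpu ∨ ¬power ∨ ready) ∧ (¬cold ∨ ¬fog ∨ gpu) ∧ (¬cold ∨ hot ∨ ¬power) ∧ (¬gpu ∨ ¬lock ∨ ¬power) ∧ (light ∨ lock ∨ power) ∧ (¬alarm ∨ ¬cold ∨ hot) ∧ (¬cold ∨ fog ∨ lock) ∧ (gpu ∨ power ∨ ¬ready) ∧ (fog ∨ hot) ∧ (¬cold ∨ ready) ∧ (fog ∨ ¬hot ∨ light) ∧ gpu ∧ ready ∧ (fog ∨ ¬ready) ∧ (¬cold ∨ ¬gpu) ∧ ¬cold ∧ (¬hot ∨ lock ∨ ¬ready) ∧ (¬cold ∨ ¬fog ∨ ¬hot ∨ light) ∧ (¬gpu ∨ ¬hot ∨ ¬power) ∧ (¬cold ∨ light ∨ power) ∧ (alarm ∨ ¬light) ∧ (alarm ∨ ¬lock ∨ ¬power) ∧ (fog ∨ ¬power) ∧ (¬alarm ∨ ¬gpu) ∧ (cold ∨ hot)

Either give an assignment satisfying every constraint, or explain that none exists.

fog = True, hot = True, gpu = True, power = False, light = False, alarm = False, lock = True, ready = True, cold = False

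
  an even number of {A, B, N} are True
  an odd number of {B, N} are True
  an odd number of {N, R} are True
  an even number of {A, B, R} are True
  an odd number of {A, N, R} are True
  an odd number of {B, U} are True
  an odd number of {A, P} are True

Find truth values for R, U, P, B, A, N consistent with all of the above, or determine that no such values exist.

Adding constraints 1, 3, 4 mod 2: every variable appears an even number of times on the left, so the left side is 0.
But the right sides sum to 1 (mod 2). 0 ≠ 1 — the system is inconsistent.

The formula is unsatisfiable.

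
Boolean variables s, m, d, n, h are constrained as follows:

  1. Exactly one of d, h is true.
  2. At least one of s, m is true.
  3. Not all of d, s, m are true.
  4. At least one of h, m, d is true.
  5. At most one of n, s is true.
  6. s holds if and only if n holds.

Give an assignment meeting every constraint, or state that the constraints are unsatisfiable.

s = False, m = True, d = True, n = False, h = False

  (1) {d, h}: 1 true — exactly one ✓
  (2) {s, m}: 1 true — at least one ✓
  (3) {d, s, m}: 2/3 true — not all ✓
  (4) {h, m, d}: 2 true — at least one ✓
  (5) {n, s}: 0 true — at most one ✓
  (6) s=F, n=F — same ✓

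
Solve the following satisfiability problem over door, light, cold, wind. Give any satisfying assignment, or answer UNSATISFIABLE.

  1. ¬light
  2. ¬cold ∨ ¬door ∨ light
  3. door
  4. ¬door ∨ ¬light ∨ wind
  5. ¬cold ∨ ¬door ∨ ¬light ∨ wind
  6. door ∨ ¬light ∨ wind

door=T; light=F; cold=F; wind=F

Unit clause (¬light) forces light = False.
Unit clause (door) forces door = True.
In (¬cold ∨ ¬door ∨ light) only ¬cold is left, so cold = False.
Set wind = False.
All clauses satisfied.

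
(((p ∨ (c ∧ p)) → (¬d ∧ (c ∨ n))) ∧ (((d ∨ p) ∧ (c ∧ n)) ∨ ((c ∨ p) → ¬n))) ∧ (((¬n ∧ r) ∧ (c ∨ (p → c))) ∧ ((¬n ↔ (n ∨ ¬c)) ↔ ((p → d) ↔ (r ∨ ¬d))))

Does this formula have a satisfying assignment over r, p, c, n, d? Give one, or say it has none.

r = True, p = False, c = False, n = False, d = False

  ((p ∨ (c ∧ p)) → (¬d ∧ (c ∨ n))) ∧ (((d ∨ p) ∧ (c ∧ n)) ∨ ((c ∨ p) → ¬n)) = True
    (p ∨ (c ∧ p)) → (¬d ∧ (c ∨ n)) = True
      p ∨ (c ∧ p) = False
        c ∧ p = False
      ¬d ∧ (c ∨ n) = False
        ¬d = True
        c ∨ n = False
    ((d ∨ p) ∧ (c ∧ n)) ∨ ((c ∨ p) → ¬n) = True
      (d ∨ p) ∧ (c ∧ n) = False
        d ∨ p = False
        c ∧ n = False
      (c ∨ p) → ¬n = True
        c ∨ p = False
        ¬n = True
  ((¬n ∧ r) ∧ (c ∨ (p → c))) ∧ ((¬n ↔ (n ∨ ¬c)) ↔ ((p → d) ↔ (r ∨ ¬d))) = True
    (¬n ∧ r) ∧ (c ∨ (p → c)) = True
      ¬n ∧ r = True
        ¬n = True
      c ∨ (p → c) = True
        p → c = True
    (¬n ↔ (n ∨ ¬c)) ↔ ((p → d) ↔ (r ∨ ¬d)) = True
      ¬n ↔ (n ∨ ¬c) = True
        ¬n = True
        n ∨ ¬c = True
          ¬c = True
      (p → d) ↔ (r ∨ ¬d) = True
        p → d = True
        r ∨ ¬d = True
          ¬d = True
Both conjuncts True, so the formula holds.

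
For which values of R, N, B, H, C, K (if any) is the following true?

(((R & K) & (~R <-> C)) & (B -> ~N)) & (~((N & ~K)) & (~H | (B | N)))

R=T, N=F, B=T, H=F, C=F, K=T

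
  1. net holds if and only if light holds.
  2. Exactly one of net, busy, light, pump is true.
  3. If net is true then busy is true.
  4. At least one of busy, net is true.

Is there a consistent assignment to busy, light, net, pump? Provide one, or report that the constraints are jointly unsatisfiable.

busy = True; light = False; net = False; pump = False

  (1) net=F, light=F — same ✓
  (2) {net, busy, light, pump}: 1 true — exactly one ✓
  (3) net=F ⇒ busy: vacuous ✓
  (4) {busy, net}: 1 true — at least one ✓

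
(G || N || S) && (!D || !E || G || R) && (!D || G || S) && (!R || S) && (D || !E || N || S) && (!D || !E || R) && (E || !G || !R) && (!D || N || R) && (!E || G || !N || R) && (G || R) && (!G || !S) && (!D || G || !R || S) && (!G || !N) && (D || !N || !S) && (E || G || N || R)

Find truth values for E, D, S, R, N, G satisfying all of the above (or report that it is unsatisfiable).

E: False, D: False, S: True, R: True, N: False, G: False

Set E = False.
Set D = False.
Set S = True.
  then (!G || !S) forces G = False.
  then (D || !N || !S) forces N = False.
  then (E || G || N || R) forces R = True.
All clauses satisfied.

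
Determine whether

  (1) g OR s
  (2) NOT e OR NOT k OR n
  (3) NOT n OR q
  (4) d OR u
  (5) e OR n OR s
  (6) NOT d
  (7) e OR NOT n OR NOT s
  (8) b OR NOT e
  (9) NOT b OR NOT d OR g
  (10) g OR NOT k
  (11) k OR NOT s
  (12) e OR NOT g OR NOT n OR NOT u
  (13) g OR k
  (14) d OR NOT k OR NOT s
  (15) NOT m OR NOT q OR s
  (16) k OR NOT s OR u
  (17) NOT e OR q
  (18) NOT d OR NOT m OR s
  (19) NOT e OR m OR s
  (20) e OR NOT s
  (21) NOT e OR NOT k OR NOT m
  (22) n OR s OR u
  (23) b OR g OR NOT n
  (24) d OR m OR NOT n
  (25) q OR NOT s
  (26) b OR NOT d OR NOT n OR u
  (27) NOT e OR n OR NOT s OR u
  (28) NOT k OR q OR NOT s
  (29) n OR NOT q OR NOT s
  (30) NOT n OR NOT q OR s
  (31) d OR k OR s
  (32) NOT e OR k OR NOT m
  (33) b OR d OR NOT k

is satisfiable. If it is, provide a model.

Case s = True:
  (NOT d) forces d = False.
  (d OR u) forces u = True.
  (k OR NOT s) forces k = True.
  Clause (d OR NOT k OR NOT s) is falsified — contradiction.
Case s = False:
  (g OR s) forces g = True.
  (NOT d) forces d = False.
  (d OR u) forces u = True.
  (d OR k OR s) forces k = True.
  (b OR d OR NOT k) forces b = True.
  If e = True:
    (NOT e OR NOT k OR n) forces n = True.
    (NOT n OR q) forces q = True.
    clause (NOT n OR NOT q OR s) is falsified.
  If e = False:
    (e OR n OR s) forces n = True.
    clause (e OR NOT g OR NOT n OR NOT u) is falsified.
  Every sub-case reaches a contradiction.
Both cases fail, so the formula is unsatisfiable.

Unsatisfiable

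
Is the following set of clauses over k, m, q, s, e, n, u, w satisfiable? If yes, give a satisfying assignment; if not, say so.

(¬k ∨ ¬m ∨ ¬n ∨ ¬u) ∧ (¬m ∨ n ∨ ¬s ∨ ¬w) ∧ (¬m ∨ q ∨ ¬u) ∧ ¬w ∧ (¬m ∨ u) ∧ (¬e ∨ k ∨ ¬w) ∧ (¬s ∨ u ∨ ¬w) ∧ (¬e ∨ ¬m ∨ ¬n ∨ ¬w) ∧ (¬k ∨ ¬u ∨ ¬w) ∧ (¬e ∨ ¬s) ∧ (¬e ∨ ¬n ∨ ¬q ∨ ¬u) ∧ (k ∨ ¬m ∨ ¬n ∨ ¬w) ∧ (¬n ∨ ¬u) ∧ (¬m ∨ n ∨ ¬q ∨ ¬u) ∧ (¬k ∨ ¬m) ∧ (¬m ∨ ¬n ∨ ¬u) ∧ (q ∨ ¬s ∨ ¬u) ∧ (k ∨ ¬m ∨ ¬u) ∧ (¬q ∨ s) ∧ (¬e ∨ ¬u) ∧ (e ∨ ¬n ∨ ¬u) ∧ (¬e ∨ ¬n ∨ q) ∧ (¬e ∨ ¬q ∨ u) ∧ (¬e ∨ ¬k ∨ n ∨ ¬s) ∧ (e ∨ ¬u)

k=T; m=F; q=T; s=T; e=F; n=T; u=F; w=F

Unit clause (¬w) forces w = False.
Set k = True.
  then (¬k ∨ ¬m) forces m = False.
Set q = True.
  then (¬q ∨ s) forces s = True.
  then (¬e ∨ ¬s) forces e = False.
  then (e ∨ ¬u) forces u = False.
Set n = True.
All clauses satisfied.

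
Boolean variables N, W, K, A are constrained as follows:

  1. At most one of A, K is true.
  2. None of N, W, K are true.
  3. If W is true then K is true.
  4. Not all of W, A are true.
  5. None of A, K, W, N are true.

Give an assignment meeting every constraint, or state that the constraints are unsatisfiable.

N = False; W = False; K = False; A = False

  (1) {A, K}: 0 true — at most one ✓
  (2) {N, W, K}: 0 true — none ✓
  (3) W=F ⇒ K: vacuous ✓
  (4) {W, A}: 0/2 true — not all ✓
  (5) {A, K, W, N}: 0 true — none ✓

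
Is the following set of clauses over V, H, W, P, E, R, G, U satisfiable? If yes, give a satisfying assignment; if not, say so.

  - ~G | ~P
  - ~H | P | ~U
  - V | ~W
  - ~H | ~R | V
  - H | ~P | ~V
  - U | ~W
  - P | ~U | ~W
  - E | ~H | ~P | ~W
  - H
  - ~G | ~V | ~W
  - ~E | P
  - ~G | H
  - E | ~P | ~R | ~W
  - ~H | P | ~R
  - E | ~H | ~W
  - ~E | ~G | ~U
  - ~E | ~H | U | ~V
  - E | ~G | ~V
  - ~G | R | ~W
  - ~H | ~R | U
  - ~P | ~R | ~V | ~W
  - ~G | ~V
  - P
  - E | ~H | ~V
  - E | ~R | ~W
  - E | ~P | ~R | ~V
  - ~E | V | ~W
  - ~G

V = True, H = True, W = True, P = True, E = True, R = False, G = False, U = True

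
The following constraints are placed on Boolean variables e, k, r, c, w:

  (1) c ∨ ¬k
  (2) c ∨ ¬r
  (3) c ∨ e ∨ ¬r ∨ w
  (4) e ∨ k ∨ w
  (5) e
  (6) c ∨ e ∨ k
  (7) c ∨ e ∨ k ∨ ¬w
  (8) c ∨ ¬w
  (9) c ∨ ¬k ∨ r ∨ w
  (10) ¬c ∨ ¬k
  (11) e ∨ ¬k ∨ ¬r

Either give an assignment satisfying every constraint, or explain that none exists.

Unit clause (e) forces e = True.
Try k = True:
  (c ∨ ¬k) forces c = True.
  clause (¬c ∨ ¬k) is falsified — backtrack.
So k = False.
Set r = False.
Set c = False.
  then (c ∨ ¬w) forces w = False.
All clauses satisfied.

e: True, k: False, r: False, c: False, w: False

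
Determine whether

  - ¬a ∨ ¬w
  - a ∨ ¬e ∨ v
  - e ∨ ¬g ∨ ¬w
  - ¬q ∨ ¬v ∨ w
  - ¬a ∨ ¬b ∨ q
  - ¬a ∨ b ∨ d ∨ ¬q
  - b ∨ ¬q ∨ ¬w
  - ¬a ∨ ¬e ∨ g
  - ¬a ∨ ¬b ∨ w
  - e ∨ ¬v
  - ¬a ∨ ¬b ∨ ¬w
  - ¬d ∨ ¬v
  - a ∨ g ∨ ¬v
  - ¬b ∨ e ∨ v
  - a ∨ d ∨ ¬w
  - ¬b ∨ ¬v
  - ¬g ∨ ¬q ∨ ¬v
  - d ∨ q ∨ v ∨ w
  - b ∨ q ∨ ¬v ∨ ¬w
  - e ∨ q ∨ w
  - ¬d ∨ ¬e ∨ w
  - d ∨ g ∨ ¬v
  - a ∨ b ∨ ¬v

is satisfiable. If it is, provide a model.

b: False; q: True; w: False; v: False; a: True; d: True; g: False; e: False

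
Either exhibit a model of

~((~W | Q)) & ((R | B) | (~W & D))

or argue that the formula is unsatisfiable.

D=T, Q=F, W=T, R=T, B=T

  ~((~W | Q)) = True
    ~W | Q = False
      ~W = False
  (R | B) | (~W & D) = True
    R | B = True
    ~W & D = False
      ~W = False
Both conjuncts True, so the formula holds.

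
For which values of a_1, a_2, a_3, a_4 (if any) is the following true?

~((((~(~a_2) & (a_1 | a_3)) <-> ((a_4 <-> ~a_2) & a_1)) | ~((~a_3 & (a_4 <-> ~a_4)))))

Unsatisfiable — no assignment works.

Case a_4 = True: the formula becomes ~((((~(~a_2) & (a_1 | a_3)) <-> (~a_2 & a_1)) | True)) = False.
Case a_4 = False: the formula becomes ~((((~(~a_2) & (a_1 | a_3)) <-> (a_2 & a_1)) | True)) = False.
Both cases fail — unsatisfiable.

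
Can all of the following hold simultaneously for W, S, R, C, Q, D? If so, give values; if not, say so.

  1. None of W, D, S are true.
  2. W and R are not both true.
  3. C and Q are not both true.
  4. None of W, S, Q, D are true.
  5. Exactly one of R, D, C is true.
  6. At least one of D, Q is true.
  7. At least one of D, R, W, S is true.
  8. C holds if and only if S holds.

Case Q = True:
  Constraint (4) is violated (Q=T) — contradiction.
Case Q = False:
  (1) forces W = False.
  (1) forces D = False.
  Constraint (6) is violated (D=F, Q=F) — contradiction.
Both cases fail — unsatisfiable.

Unsatisfiable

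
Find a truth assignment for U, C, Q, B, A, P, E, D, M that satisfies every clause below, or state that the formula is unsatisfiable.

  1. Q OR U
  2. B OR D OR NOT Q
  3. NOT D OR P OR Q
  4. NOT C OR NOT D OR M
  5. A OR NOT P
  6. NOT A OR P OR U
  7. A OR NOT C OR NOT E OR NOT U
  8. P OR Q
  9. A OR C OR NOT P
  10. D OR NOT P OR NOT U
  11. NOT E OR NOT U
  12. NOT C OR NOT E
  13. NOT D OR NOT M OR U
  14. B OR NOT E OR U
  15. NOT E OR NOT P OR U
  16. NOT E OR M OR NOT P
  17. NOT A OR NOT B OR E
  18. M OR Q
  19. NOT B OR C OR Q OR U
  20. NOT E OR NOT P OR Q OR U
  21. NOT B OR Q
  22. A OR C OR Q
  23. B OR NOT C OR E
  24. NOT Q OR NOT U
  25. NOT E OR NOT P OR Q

U=T, C=F, Q=F, B=F, A=T, P=T, E=F, D=T, M=T

Set U = True.
  then (NOT E OR NOT U) forces E = False.
  then (NOT Q OR NOT U) forces Q = False.
  then (P OR Q) forces P = True.
  then (D OR NOT P OR NOT U) forces D = True.
  then (M OR Q) forces M = True.
  then (NOT B OR Q) forces B = False.
  then (B OR NOT C OR E) forces C = False.
  then (A OR NOT P) forces A = True.
All clauses satisfied.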